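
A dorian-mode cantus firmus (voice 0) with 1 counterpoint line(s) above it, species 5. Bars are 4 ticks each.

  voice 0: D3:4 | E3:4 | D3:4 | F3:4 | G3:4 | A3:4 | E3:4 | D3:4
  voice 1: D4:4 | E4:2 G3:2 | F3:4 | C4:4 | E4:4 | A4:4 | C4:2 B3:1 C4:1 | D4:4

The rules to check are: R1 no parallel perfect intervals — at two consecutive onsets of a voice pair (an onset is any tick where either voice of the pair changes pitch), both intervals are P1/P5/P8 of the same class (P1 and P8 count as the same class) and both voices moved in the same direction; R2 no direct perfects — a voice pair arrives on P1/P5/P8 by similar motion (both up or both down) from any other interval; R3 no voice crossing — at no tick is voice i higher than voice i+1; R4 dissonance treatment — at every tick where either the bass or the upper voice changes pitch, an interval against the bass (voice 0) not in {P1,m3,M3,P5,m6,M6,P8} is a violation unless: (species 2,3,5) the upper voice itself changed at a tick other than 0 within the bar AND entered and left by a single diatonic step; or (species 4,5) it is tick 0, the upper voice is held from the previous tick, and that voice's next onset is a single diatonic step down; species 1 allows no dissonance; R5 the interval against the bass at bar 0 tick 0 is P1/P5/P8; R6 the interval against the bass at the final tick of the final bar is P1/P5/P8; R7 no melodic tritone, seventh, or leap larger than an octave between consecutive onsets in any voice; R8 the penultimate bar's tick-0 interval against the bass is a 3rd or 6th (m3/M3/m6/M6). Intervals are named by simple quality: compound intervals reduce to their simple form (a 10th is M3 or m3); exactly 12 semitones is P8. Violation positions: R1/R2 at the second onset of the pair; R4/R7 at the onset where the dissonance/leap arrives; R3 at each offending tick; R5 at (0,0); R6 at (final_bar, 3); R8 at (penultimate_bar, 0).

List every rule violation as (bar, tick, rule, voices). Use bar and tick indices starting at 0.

(1, 0, R1, (0, 1))
(3, 0, R2, (0, 1))
(5, 0, R2, (0, 1))

bar 0: v0=D3 v1=D4 downbeat P8
bar 1: v0=E3 v1=E4 downbeat P8
bar 2: v0=D3 v1=F3 downbeat m3
bar 3: v0=F3 v1=C4 downbeat P5
bar 4: v0=G3 v1=E4 downbeat M6
bar 5: v0=A3 v1=A4 downbeat P8
bar 6: v0=E3 v1=C4 downbeat m6
bar 7: v0=D3 v1=D4 downbeat P8
  -> R1 @ bar 1 tick 0 v(0, 1): D3/D4 P8 -> E3/E4 P8 similar
  -> R2 @ bar 3 tick 0 v(0, 1): D3/F3 m3 -> F3/C4 P5 similar
  -> R2 @ bar 5 tick 0 v(0, 1): G3/E4 M6 -> A3/A4 P8 similar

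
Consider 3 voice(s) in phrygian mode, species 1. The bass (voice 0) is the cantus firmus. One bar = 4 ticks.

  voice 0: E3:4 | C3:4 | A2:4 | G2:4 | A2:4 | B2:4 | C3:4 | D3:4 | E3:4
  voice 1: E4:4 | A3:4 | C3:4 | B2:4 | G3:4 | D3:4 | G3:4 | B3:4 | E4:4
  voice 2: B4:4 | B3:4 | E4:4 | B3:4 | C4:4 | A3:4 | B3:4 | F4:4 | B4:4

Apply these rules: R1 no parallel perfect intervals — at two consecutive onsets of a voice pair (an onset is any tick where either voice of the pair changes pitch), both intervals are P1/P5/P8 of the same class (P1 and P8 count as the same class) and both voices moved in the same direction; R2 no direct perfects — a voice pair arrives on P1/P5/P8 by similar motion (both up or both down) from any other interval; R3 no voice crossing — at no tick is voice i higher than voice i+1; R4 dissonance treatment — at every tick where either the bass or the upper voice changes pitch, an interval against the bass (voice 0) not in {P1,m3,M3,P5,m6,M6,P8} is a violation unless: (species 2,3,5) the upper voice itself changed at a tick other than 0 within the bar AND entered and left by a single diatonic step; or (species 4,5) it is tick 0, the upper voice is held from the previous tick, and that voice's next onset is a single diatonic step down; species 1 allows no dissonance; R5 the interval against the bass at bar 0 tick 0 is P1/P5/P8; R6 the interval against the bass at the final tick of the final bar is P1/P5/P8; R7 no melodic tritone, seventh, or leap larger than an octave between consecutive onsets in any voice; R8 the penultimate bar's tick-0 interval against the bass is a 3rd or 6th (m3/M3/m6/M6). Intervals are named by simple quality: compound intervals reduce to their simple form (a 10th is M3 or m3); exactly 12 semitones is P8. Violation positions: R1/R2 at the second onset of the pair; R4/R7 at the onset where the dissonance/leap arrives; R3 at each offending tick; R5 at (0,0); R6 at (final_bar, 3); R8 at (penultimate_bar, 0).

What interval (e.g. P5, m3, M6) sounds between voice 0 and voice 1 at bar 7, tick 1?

voice 0=D3 voice 1=B3 -> M6

M6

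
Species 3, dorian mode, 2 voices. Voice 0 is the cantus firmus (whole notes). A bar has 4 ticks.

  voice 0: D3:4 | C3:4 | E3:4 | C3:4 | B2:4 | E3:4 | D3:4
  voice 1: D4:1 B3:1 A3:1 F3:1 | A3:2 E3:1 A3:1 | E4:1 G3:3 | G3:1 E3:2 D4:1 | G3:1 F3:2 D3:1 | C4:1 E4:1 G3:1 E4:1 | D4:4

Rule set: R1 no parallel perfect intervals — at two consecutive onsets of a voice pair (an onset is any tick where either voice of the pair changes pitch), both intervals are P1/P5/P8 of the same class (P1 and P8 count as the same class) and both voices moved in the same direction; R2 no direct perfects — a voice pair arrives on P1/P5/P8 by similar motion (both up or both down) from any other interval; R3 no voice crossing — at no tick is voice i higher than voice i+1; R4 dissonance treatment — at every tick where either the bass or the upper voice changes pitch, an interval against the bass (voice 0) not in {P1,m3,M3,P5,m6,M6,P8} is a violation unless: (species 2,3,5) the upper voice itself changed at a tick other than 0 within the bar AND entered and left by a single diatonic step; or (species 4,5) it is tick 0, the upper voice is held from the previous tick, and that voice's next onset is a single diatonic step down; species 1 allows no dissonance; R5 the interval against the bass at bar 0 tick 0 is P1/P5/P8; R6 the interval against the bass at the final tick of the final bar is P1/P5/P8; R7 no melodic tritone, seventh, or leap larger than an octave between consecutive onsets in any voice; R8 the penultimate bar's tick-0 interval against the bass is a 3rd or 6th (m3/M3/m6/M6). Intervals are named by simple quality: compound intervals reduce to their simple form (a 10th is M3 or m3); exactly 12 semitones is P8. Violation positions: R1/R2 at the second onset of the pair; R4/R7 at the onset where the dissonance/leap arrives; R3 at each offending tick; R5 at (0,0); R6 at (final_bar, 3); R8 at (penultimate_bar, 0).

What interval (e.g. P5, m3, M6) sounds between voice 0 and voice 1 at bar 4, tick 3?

m3

voice 0=B2 voice 1=D3 -> m3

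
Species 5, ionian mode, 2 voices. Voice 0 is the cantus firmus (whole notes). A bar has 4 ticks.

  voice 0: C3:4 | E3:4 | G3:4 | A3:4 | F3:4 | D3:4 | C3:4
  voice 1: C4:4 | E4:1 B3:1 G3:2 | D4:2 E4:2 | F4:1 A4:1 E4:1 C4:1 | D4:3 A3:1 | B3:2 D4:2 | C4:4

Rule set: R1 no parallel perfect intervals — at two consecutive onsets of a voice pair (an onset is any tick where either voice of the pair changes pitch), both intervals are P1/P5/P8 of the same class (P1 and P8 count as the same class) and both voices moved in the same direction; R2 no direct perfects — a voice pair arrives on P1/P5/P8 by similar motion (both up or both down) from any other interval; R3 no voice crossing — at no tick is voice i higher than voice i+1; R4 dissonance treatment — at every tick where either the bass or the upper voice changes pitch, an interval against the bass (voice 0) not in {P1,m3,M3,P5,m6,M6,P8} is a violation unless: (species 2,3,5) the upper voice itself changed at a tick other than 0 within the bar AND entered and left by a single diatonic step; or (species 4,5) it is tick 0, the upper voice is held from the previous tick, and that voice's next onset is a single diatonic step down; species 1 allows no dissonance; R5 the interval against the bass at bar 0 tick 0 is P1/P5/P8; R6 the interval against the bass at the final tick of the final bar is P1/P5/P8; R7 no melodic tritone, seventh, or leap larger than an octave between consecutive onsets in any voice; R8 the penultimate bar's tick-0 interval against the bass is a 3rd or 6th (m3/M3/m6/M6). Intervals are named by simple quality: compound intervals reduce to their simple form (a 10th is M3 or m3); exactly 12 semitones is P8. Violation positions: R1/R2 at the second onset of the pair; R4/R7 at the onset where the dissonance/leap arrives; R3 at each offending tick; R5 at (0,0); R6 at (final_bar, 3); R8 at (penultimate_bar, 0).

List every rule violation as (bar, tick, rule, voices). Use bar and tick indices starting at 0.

(1, 0, R1, (0, 1))
(2, 0, R2, (0, 1))
(6, 0, R1, (0, 1))

bar 0: v0=C3 v1=C4 downbeat P8
bar 1: v0=E3 v1=E4 downbeat P8
bar 2: v0=G3 v1=D4 downbeat P5
bar 3: v0=A3 v1=F4 downbeat m6
bar 4: v0=F3 v1=D4 downbeat M6
bar 5: v0=D3 v1=B3 downbeat M6
bar 6: v0=C3 v1=C4 downbeat P8
  -> R1 @ bar 1 tick 0 v(0, 1): C3/C4 P8 -> E3/E4 P8 similar
  -> R2 @ bar 2 tick 0 v(0, 1): E3/G3 m3 -> G3/D4 P5 similar
  -> R1 @ bar 6 tick 0 v(0, 1): D3/D4 P8 -> C3/C4 P8 similar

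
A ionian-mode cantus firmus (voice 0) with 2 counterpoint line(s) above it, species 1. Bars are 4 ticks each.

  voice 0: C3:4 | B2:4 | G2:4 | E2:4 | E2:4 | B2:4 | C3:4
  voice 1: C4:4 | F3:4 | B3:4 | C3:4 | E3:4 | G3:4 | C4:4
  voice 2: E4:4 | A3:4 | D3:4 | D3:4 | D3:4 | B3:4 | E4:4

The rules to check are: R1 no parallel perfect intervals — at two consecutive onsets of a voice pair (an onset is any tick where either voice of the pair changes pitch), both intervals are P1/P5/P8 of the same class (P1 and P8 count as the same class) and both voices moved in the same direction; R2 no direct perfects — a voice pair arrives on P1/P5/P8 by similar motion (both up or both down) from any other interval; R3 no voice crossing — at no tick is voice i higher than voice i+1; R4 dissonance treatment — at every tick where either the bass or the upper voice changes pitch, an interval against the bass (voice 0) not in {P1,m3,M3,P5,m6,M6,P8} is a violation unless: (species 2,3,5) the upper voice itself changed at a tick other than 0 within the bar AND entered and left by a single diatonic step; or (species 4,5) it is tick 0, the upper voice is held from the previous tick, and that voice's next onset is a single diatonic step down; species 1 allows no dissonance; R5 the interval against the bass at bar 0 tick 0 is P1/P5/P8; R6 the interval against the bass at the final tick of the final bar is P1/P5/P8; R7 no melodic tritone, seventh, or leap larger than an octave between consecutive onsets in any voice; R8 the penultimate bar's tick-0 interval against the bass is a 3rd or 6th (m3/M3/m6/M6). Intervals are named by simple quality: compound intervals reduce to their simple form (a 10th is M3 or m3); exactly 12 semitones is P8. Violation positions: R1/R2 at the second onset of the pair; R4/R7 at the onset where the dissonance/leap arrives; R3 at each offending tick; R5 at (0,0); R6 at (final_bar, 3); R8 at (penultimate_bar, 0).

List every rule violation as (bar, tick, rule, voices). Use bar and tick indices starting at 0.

(0, 0, R5, (0, 2))
(1, 0, R4, (0, 1))
(1, 0, R4, (0, 2))
(2, 0, R2, (0, 2))
(2, 0, R3, (1, 2))
(2, 0, R7, (1,))
(2, 1, R3, (1, 2))
(2, 2, R3, (1, 2))
(2, 3, R3, (1, 2))
(3, 0, R4, (0, 2))
(3, 0, R7, (1,))
(4, 0, R3, (1, 2))
(4, 1, R3, (1, 2))
(4, 2, R3, (1, 2))
(4, 3, R3, (1, 2))
(5, 0, R2, (0, 2))
(5, 0, R8, (0, 2))
(6, 0, R2, (0, 1))
(6, 3, R6, (0, 2))

bar 0: v0=C3 v1=C4 v2=E4 downbeat M3
bar 1: v0=B2 v1=F3 v2=A3 downbeat m7
bar 2: v0=G2 v1=B3 v2=D3 downbeat P5
bar 3: v0=E2 v1=C3 v2=D3 downbeat m7
bar 4: v0=E2 v1=E3 v2=D3 downbeat m7
bar 5: v0=B2 v1=G3 v2=B3 downbeat P8
bar 6: v0=C3 v1=C4 v2=E4 downbeat M3
  -> R5 @ bar 0 tick 0 v(0, 2): opens on M3
  -> R4 @ bar 1 tick 0 v(0, 1): B2/F3 TT untreated
  -> R4 @ bar 1 tick 0 v(0, 2): B2/A3 m7 untreated
  -> R2 @ bar 2 tick 0 v(0, 2): B2/A3 m7 -> G2/D3 P5 similar
  -> R3 @ bar 2 tick 0 v(1, 2): B3 above D3
  -> R7 @ bar 2 tick 0 v(1,): F3->B3 leap 6st
  -> R3 @ bar 2 tick 1 v(1, 2): B3 above D3
  -> R3 @ bar 2 tick 2 v(1, 2): B3 above D3
  -> R3 @ bar 2 tick 3 v(1, 2): B3 above D3
  -> R4 @ bar 3 tick 0 v(0, 2): E2/D3 m7 untreated
  -> R7 @ bar 3 tick 0 v(1,): B3->C3 leap 11st
  -> R3 @ bar 4 tick 0 v(1, 2): E3 above D3
  -> R3 @ bar 4 tick 1 v(1, 2): E3 above D3
  -> R3 @ bar 4 tick 2 v(1, 2): E3 above D3
  -> R3 @ bar 4 tick 3 v(1, 2): E3 above D3
  -> R2 @ bar 5 tick 0 v(0, 2): E2/D3 m7 -> B2/B3 P8 similar
  -> R8 @ bar 5 tick 0 v(0, 2): penult P8 not 3rd/6th
  -> R2 @ bar 6 tick 0 v(0, 1): B2/G3 m6 -> C3/C4 P8 similar
  -> R6 @ bar 6 tick 3 v(0, 2): closes on M3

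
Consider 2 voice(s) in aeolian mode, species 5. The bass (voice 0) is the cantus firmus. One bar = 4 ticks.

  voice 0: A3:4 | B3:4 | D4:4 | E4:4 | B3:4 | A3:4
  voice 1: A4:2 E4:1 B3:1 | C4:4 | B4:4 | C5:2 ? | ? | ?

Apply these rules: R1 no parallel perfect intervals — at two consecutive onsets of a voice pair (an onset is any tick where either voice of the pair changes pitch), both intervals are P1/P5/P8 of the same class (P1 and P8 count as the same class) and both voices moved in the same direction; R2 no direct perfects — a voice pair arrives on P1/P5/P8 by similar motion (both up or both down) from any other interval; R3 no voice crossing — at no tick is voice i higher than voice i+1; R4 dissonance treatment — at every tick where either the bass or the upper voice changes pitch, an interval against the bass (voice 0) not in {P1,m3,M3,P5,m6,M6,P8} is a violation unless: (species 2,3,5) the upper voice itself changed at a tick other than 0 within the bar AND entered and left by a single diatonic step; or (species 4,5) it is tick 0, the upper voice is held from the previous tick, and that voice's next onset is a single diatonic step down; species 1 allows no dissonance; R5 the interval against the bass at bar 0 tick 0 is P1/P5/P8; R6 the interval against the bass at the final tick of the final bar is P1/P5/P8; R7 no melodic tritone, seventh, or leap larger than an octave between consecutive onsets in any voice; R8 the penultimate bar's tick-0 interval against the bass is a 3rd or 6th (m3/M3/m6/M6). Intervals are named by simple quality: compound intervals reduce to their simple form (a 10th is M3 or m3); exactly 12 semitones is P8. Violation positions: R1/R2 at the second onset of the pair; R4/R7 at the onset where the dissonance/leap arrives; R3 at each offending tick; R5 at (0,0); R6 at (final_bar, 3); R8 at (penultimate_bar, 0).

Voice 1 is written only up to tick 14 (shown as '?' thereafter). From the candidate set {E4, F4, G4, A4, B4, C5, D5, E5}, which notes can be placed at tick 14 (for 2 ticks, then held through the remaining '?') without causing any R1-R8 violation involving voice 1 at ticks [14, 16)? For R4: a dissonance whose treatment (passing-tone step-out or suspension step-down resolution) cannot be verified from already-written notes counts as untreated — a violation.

E4: legal
F4: violates R4
G4: legal
A4: violates R4
B4: legal
C5: legal
D5: violates R4
E5: legal

{B4, C5, E4, E5, G4}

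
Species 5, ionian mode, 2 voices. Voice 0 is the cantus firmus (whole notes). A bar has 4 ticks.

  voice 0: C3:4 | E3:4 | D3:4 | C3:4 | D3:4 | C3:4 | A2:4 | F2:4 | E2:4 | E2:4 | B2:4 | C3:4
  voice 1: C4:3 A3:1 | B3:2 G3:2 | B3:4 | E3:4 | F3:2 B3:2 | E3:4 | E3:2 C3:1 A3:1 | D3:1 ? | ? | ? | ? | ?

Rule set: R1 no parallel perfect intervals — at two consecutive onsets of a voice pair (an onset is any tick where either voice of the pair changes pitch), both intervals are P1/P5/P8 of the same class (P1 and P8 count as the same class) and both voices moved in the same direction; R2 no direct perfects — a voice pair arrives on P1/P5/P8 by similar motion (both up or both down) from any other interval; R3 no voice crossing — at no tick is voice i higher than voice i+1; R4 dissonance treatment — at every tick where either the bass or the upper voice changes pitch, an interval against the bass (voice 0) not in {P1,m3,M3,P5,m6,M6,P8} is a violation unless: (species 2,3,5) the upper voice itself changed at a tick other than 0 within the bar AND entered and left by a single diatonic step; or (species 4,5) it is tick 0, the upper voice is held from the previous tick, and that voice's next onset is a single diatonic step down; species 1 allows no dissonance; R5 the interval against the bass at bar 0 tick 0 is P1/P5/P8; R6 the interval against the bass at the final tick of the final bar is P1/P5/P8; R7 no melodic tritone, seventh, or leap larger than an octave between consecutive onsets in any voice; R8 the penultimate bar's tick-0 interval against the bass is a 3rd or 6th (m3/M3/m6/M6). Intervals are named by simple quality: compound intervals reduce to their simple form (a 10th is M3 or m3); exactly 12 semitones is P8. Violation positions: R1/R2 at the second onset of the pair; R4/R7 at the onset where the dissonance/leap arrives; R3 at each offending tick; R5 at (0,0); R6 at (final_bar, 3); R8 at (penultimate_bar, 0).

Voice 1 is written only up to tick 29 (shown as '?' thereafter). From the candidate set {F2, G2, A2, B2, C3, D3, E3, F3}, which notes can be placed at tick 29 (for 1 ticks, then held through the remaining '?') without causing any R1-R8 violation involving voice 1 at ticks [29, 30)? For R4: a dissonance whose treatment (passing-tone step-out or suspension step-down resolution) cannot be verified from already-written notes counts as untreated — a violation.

{A2, C3, D3, F2, F3}

F2: legal
G2: violates R4
A2: legal
B2: violates R4
C3: legal
D3: legal
E3: violates R4
F3: legal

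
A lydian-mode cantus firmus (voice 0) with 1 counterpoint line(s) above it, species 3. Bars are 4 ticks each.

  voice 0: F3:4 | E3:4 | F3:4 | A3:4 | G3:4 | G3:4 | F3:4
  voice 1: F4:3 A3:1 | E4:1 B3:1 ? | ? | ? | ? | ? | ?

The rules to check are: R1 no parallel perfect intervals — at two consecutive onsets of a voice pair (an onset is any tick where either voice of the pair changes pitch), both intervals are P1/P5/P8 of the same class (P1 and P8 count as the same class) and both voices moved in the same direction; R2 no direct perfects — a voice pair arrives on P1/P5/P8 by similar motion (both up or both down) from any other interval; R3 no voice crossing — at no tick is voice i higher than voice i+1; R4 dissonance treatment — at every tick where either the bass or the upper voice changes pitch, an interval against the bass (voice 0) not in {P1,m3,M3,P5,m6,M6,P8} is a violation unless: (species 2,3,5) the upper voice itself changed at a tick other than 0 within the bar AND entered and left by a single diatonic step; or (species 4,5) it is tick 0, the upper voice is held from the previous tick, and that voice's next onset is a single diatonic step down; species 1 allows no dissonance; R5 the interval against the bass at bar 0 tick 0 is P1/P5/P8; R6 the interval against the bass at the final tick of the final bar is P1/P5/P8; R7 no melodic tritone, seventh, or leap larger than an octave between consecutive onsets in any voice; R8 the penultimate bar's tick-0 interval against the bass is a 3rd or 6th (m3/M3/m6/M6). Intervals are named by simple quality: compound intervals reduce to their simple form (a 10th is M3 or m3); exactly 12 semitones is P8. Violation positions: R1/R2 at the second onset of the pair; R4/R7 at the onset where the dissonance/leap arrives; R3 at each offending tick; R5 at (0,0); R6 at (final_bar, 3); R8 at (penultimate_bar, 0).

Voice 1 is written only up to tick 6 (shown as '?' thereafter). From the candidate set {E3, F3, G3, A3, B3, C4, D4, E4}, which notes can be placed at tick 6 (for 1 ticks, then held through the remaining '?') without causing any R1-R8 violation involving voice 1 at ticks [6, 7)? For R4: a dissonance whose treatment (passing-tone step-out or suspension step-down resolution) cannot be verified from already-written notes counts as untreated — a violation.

{B3, C4, E3, E4, G3}

E3: legal
F3: violates R4,R7
G3: legal
A3: violates R4
B3: legal
C4: legal
D4: violates R4
E4: legal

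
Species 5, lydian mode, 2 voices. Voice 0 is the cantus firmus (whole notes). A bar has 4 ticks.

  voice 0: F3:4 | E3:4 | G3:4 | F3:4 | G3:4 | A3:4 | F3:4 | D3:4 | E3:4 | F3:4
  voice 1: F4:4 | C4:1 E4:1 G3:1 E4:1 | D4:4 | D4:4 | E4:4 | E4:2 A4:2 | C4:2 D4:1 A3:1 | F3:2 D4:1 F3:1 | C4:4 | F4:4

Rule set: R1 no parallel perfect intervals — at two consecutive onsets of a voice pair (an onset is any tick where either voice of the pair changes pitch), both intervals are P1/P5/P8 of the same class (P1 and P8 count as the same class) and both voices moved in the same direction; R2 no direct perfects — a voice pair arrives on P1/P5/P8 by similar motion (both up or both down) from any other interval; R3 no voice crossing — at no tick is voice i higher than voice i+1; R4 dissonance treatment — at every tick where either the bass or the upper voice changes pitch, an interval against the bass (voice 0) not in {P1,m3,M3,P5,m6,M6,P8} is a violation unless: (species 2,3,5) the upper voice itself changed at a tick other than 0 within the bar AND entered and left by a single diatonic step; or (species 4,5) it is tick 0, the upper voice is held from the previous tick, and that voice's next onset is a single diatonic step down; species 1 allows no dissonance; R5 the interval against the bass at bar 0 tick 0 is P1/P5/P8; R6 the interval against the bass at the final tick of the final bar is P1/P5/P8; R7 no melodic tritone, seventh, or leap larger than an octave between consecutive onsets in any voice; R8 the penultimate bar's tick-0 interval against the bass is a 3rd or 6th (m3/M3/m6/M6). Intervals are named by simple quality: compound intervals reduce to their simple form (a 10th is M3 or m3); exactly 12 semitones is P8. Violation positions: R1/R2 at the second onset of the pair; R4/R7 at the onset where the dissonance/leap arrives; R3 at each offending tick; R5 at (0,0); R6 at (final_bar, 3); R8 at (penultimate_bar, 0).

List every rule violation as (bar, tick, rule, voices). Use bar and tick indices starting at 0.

bar 0: v0=F3 v1=F4 downbeat P8
bar 1: v0=E3 v1=C4 downbeat m6
bar 2: v0=G3 v1=D4 downbeat P5
bar 3: v0=F3 v1=D4 downbeat M6
bar 4: v0=G3 v1=E4 downbeat M6
bar 5: v0=A3 v1=E4 downbeat P5
bar 6: v0=F3 v1=C4 downbeat P5
bar 7: v0=D3 v1=F3 downbeat m3
bar 8: v0=E3 v1=C4 downbeat m6
bar 9: v0=F3 v1=F4 downbeat P8
  -> R2 @ bar 6 tick 0 v(0, 1): A3/A4 P8 -> F3/C4 P5 similar
  -> R2 @ bar 9 tick 0 v(0, 1): E3/C4 m6 -> F3/F4 P8 similar

(6, 0, R2, (0, 1))
(9, 0, R2, (0, 1))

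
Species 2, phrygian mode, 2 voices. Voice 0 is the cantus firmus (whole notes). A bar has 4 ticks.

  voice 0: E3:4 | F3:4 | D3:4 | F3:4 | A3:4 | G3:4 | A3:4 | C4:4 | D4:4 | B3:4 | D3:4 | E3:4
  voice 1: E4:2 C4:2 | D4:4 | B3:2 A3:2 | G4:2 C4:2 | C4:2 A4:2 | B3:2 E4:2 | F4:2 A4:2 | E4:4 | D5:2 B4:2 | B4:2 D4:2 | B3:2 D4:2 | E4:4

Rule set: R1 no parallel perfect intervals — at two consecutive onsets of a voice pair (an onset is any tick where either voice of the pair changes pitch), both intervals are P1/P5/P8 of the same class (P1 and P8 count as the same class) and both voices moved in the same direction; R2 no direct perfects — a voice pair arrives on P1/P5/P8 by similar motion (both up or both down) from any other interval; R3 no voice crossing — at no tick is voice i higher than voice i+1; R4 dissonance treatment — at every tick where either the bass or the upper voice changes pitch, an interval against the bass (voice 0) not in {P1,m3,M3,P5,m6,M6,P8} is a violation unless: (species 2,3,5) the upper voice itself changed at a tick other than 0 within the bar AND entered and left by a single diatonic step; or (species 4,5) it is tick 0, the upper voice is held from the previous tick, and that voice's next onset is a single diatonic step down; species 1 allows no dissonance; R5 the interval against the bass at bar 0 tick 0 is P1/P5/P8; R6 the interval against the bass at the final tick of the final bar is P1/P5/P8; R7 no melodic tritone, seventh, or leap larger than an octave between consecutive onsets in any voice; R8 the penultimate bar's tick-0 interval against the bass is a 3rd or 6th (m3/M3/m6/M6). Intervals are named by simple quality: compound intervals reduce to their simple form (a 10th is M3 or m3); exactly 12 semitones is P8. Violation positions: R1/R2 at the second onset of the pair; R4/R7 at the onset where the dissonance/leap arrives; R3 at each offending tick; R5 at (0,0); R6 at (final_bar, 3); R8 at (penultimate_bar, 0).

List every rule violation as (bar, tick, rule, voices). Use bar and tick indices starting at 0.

bar 0: v0=E3 v1=E4 downbeat P8
bar 1: v0=F3 v1=D4 downbeat M6
bar 2: v0=D3 v1=B3 downbeat M6
bar 3: v0=F3 v1=G4 downbeat M2
bar 4: v0=A3 v1=C4 downbeat m3
bar 5: v0=G3 v1=B3 downbeat M3
bar 6: v0=A3 v1=F4 downbeat m6
bar 7: v0=C4 v1=E4 downbeat M3
bar 8: v0=D4 v1=D5 downbeat P8
bar 9: v0=B3 v1=B4 downbeat P8
bar 10: v0=D3 v1=B3 downbeat M6
bar 11: v0=E3 v1=E4 downbeat P8
  -> R4 @ bar 3 tick 0 v(0, 1): F3/G4 M2 untreated
  -> R7 @ bar 3 tick 0 v(1,): A3->G4 leap 10st
  -> R7 @ bar 5 tick 0 v(1,): A4->B3 leap 10st
  -> R2 @ bar 8 tick 0 v(0, 1): C4/E4 M3 -> D4/D5 P8 similar
  -> R7 @ bar 8 tick 0 v(1,): E4->D5 leap 10st
  -> R1 @ bar 11 tick 0 v(0, 1): D3/D4 P8 -> E3/E4 P8 similar

(3, 0, R4, (0, 1))
(3, 0, R7, (1,))
(5, 0, R7, (1,))
(8, 0, R2, (0, 1))
(8, 0, R7, (1,))
(11, 0, R1, (0, 1))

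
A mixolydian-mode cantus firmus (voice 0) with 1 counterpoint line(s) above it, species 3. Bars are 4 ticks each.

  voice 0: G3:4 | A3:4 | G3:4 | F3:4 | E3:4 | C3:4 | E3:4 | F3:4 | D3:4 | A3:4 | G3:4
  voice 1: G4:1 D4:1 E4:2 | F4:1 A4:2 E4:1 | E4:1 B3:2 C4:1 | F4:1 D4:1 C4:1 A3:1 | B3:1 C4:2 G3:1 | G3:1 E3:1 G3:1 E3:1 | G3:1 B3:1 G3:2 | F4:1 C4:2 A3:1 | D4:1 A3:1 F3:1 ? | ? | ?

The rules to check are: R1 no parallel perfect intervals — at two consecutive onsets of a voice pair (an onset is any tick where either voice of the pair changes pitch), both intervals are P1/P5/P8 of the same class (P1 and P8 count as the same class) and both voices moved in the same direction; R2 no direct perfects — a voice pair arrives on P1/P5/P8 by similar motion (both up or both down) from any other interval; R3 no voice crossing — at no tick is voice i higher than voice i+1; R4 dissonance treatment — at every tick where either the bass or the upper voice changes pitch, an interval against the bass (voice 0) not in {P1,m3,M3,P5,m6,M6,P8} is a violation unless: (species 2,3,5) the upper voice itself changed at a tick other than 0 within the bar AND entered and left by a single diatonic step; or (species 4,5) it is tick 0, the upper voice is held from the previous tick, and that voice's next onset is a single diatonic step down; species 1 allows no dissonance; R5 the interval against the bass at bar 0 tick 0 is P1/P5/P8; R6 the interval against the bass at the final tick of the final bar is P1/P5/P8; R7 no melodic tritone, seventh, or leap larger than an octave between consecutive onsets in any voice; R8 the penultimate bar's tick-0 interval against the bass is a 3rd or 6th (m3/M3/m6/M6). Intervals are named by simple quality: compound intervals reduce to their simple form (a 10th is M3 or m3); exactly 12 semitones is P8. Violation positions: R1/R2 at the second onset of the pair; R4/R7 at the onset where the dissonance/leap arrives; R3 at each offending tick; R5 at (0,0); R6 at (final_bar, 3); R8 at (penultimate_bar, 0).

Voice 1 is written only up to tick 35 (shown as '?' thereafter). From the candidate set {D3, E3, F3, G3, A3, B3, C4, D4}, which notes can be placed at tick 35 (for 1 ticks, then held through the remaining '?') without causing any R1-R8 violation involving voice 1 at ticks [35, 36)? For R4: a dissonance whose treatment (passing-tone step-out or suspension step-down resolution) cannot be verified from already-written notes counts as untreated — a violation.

{A3, D3, D4, F3}

D3: legal
E3: violates R4
F3: legal
G3: violates R4
A3: legal
B3: violates R7
C4: violates R4
D4: legal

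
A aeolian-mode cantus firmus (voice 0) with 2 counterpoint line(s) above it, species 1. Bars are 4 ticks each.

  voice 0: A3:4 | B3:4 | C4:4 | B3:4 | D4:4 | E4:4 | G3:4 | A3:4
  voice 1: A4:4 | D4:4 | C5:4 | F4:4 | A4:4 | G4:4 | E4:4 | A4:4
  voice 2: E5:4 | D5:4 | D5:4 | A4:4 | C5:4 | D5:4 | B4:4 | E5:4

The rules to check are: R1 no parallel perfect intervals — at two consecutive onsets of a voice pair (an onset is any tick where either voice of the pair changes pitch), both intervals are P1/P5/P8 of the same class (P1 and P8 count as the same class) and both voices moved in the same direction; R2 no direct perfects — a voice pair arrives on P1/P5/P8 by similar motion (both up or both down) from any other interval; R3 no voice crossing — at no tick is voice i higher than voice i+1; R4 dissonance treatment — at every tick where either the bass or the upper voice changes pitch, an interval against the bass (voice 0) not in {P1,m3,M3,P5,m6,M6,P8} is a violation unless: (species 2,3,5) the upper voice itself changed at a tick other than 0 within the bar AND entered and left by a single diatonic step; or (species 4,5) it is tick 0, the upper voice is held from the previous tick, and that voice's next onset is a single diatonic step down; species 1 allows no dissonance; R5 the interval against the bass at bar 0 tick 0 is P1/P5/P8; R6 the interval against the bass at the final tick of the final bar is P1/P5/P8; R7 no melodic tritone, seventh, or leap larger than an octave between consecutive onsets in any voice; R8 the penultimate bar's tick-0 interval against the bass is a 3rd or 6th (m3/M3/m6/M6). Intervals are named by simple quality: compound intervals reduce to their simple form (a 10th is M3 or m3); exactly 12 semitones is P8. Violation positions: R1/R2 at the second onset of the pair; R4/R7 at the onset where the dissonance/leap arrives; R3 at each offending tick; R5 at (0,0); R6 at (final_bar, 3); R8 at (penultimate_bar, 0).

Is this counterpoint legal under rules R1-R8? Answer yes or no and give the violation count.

No (13 violations)

bar 0: v0=A3 v1=A4 v2=E5 (P5)
bar 1: v0=B3 v1=D4 v2=D5 (m3)
bar 2: v0=C4 v1=C5 v2=D5 (M2)
bar 3: v0=B3 v1=F4 v2=A4 (m7)
bar 4: v0=D4 v1=A4 v2=C5 (m7)
bar 5: v0=E4 v1=G4 v2=D5 (m7)
bar 6: v0=G3 v1=E4 v2=B4 (M3)
bar 7: v0=A3 v1=A4 v2=E5 (P5)
  R2 @ bar1.0: A4/E5 P5 -> D4/D5 P8 similar
  R2 @ bar2.0: B3/D4 m3 -> C4/C5 P8 similar
  R4 @ bar2.0: C4/D5 M2 untreated
  R7 @ bar2.0: D4->C5 leap 10st
  R4 @ bar3.0: B3/F4 TT untreated
  R4 @ bar3.0: B3/A4 m7 untreated
  R2 @ bar4.0: B3/F4 TT -> D4/A4 P5 similar
  R4 @ bar4.0: D4/C5 m7 untreated
  R4 @ bar5.0: E4/D5 m7 untreated
  R1 @ bar6.0: G4/D5 P5 -> E4/B4 P5 similar
  R1 @ bar7.0: E4/B4 P5 -> A4/E5 P5 similar
  R2 @ bar7.0: G3/E4 M6 -> A3/A4 P8 similar
  R2 @ bar7.0: G3/B4 M3 -> A3/E5 P5 similar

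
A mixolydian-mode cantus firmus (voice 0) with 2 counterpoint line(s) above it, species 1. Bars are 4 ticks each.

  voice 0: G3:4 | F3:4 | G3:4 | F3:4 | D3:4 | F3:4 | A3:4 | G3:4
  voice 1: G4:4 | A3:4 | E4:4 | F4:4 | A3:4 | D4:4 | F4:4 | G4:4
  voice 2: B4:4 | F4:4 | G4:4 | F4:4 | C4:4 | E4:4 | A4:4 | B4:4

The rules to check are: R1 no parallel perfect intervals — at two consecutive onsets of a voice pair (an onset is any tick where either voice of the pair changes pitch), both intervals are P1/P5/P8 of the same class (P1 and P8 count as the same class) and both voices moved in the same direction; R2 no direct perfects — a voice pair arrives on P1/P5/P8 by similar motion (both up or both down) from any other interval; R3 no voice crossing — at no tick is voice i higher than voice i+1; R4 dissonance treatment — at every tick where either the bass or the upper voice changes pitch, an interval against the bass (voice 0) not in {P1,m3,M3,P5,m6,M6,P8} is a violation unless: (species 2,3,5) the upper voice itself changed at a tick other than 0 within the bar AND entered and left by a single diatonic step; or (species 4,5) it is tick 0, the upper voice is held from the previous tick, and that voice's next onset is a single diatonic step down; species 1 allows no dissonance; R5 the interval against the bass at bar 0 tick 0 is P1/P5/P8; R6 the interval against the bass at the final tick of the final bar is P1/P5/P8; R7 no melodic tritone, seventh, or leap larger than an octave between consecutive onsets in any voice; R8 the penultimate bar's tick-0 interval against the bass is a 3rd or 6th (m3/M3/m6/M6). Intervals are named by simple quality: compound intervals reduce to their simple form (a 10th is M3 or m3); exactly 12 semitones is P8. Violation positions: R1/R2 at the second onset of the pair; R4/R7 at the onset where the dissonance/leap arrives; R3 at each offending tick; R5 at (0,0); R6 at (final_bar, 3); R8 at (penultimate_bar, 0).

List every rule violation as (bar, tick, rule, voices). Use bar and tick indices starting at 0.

bar 0: v0=G3 v1=G4 v2=B4 downbeat M3
bar 1: v0=F3 v1=A3 v2=F4 downbeat P8
bar 2: v0=G3 v1=E4 v2=G4 downbeat P8
bar 3: v0=F3 v1=F4 v2=F4 downbeat P8
bar 4: v0=D3 v1=A3 v2=C4 downbeat m7
bar 5: v0=F3 v1=D4 v2=E4 downbeat M7
bar 6: v0=A3 v1=F4 v2=A4 downbeat P8
bar 7: v0=G3 v1=G4 v2=B4 downbeat M3
  -> R5 @ bar 0 tick 0 v(0, 2): opens on M3
  -> R2 @ bar 1 tick 0 v(0, 2): G3/B4 M3 -> F3/F4 P8 similar
  -> R7 @ bar 1 tick 0 v(1,): G4->A3 leap 10st
  -> R7 @ bar 1 tick 0 v(2,): B4->F4 leap 6st
  -> R1 @ bar 2 tick 0 v(0, 2): F3/F4 P8 -> G3/G4 P8 similar
  -> R1 @ bar 3 tick 0 v(0, 2): G3/G4 P8 -> F3/F4 P8 similar
  -> R2 @ bar 4 tick 0 v(0, 1): F3/F4 P8 -> D3/A3 P5 similar
  -> R4 @ bar 4 tick 0 v(0, 2): D3/C4 m7 untreated
  -> R4 @ bar 5 tick 0 v(0, 2): F3/E4 M7 untreated
  -> R2 @ bar 6 tick 0 v(0, 2): F3/E4 M7 -> A3/A4 P8 similar
  -> R8 @ bar 6 tick 0 v(0, 2): penult P8 not 3rd/6th
  -> R6 @ bar 7 tick 3 v(0, 2): closes on M3

(0, 0, R5, (0, 2))
(1, 0, R2, (0, 2))
(1, 0, R7, (1,))
(1, 0, R7, (2,))
(2, 0, R1, (0, 2))
(3, 0, R1, (0, 2))
(4, 0, R2, (0, 1))
(4, 0, R4, (0, 2))
(5, 0, R4, (0, 2))
(6, 0, R2, (0, 2))
(6, 0, R8, (0, 2))
(7, 3, R6, (0, 2))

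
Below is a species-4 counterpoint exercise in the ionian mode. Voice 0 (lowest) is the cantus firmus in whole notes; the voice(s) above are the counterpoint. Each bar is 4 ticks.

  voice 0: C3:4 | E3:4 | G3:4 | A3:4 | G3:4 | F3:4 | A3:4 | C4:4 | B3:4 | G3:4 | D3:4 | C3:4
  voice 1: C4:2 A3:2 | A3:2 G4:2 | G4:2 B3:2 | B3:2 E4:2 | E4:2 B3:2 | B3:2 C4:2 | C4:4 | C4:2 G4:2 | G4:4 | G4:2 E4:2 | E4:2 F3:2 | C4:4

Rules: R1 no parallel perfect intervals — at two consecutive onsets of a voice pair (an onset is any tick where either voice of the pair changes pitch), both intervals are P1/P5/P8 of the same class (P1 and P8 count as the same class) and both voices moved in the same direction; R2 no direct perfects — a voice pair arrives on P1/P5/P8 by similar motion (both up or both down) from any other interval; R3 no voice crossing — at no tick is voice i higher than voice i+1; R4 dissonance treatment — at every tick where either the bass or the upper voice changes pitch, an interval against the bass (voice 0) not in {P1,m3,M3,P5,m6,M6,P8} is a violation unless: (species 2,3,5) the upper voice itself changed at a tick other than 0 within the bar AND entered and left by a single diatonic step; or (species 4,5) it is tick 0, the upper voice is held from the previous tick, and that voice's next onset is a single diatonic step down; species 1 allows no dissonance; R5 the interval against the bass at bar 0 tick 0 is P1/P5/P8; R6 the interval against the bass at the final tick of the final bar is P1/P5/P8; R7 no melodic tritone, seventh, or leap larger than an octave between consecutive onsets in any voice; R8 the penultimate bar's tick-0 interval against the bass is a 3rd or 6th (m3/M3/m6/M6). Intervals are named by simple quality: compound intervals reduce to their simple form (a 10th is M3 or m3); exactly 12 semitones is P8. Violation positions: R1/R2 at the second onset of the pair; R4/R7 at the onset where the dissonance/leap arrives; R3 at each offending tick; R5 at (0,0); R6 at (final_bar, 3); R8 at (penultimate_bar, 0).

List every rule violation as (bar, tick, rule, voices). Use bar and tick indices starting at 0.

(1, 0, R4, (0, 1))
(1, 2, R7, (1,))
(3, 0, R4, (0, 1))
(5, 0, R4, (0, 1))
(10, 0, R4, (0, 1))
(10, 0, R8, (0, 1))
(10, 2, R7, (1,))

bar 0: v0=C3 v1=C4 downbeat P8
bar 1: v0=E3 v1=A3 downbeat P4
bar 2: v0=G3 v1=G4 downbeat P8
bar 3: v0=A3 v1=B3 downbeat M2
bar 4: v0=G3 v1=E4 downbeat M6
bar 5: v0=F3 v1=B3 downbeat TT
bar 6: v0=A3 v1=C4 downbeat m3
bar 7: v0=C4 v1=C4 downbeat P1
bar 8: v0=B3 v1=G4 downbeat m6
bar 9: v0=G3 v1=G4 downbeat P8
bar 10: v0=D3 v1=E4 downbeat M2
bar 11: v0=C3 v1=C4 downbeat P8
  -> R4 @ bar 1 tick 0 v(0, 1): E3/A3 P4 untreated
  -> R7 @ bar 1 tick 2 v(1,): A3->G4 leap 10st
  -> R4 @ bar 3 tick 0 v(0, 1): A3/B3 M2 untreated
  -> R4 @ bar 5 tick 0 v(0, 1): F3/B3 TT untreated
  -> R4 @ bar 10 tick 0 v(0, 1): D3/E4 M2 untreated
  -> R8 @ bar 10 tick 0 v(0, 1): penult M2 not 3rd/6th
  -> R7 @ bar 10 tick 2 v(1,): E4->F3 leap 11st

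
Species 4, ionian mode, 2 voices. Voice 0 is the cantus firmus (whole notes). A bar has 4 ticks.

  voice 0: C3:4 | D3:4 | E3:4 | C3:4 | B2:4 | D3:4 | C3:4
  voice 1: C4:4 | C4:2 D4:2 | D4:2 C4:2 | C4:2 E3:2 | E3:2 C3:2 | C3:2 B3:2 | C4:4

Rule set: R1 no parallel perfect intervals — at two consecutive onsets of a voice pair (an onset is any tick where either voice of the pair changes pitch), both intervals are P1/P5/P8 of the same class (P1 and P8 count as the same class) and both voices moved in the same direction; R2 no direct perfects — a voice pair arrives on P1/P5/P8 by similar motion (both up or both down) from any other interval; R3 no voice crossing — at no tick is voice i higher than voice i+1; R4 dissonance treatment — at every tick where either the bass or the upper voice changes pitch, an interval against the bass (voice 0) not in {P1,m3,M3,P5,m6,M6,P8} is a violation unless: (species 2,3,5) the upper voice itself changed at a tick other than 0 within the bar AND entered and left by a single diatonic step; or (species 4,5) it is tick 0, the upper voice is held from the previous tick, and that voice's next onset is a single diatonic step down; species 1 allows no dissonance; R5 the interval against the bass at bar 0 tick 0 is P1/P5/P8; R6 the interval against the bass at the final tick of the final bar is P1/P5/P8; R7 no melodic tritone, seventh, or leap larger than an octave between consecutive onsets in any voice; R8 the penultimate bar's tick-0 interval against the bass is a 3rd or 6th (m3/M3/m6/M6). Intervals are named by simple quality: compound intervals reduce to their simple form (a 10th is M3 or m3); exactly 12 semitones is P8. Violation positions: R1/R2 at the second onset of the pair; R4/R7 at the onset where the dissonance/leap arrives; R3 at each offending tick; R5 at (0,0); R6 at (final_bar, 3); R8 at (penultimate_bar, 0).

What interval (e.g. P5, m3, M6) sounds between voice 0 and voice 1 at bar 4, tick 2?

m2

voice 0=B2 voice 1=C3 -> m2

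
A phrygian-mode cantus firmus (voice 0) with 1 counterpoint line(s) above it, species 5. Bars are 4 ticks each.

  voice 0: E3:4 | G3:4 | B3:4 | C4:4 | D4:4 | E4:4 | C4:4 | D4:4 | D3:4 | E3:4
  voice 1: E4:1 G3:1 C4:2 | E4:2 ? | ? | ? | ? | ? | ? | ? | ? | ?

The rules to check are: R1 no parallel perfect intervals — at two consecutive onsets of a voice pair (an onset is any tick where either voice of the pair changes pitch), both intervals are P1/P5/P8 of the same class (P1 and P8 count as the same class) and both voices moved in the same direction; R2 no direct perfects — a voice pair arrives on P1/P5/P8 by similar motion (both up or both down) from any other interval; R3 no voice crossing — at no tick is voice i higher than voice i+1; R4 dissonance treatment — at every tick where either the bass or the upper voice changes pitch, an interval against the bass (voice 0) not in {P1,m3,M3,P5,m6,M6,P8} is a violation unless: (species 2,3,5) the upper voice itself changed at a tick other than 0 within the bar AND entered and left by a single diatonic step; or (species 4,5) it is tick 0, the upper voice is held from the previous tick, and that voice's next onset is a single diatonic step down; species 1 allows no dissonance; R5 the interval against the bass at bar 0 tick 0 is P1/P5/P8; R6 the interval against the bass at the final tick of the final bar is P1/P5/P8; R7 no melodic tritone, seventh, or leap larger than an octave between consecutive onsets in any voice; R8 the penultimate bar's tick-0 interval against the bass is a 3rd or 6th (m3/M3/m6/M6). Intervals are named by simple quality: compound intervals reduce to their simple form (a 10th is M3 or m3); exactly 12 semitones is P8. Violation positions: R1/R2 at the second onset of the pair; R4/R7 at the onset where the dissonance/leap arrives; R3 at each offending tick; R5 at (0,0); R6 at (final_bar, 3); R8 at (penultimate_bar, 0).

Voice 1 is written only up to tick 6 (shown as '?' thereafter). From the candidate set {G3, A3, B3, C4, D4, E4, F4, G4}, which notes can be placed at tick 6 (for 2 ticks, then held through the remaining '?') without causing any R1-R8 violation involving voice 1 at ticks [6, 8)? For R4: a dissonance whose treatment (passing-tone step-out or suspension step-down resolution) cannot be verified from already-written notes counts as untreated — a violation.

{B3, D4, E4, G3, G4}

G3: legal
A3: violates R4
B3: legal
C4: violates R4
D4: legal
E4: legal
F4: violates R4
G4: legal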